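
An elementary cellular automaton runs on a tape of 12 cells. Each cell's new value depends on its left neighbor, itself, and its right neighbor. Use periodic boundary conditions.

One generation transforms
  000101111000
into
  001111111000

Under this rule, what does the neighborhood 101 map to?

1

At position 4 the neighborhood is 101; the next row has 1 there.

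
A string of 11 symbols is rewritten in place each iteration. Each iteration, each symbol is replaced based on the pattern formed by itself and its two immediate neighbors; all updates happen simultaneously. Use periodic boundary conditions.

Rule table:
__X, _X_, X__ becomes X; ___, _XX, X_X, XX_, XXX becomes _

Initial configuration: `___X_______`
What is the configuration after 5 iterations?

iteration 1: __XXX______
iteration 2: _X___X_____
iteration 3: XXX_XXX____
iteration 4: _______X__X
iteration 5: X_____XXXXX

X_____XXXXX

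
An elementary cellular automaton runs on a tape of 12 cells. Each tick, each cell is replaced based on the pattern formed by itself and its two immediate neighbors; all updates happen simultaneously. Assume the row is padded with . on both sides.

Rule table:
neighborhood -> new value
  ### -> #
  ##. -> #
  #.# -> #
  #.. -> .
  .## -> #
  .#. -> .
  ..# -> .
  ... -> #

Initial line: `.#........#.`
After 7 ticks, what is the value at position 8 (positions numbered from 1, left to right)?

tick 1: ...######...
tick 2: ##.######.##
tick 3: ############
tick 4: ############  (fixed point — unchanged through tick 7)
position 8 holds #

#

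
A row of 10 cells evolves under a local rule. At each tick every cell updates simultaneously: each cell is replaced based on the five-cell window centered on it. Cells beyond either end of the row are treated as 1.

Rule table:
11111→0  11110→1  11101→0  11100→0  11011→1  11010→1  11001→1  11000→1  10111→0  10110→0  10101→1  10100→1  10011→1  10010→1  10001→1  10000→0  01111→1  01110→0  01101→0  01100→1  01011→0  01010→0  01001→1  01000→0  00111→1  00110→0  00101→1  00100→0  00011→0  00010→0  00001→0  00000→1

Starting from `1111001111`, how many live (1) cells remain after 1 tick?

5

tick 1: 0010111100
count of 1: 5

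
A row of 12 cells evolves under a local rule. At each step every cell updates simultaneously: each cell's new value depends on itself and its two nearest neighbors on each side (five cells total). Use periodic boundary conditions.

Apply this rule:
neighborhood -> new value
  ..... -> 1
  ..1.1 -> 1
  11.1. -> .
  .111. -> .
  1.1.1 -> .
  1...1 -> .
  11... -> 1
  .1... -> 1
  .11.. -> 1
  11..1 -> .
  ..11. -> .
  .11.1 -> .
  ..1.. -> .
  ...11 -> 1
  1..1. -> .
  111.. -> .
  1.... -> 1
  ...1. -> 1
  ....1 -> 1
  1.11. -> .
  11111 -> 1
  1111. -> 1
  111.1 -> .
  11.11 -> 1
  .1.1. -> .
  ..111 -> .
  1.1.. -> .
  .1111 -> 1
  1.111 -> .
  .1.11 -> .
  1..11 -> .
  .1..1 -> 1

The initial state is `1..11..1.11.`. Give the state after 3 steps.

...1..1..111

.1..1..1....
1.1..1..1111
...1..1..111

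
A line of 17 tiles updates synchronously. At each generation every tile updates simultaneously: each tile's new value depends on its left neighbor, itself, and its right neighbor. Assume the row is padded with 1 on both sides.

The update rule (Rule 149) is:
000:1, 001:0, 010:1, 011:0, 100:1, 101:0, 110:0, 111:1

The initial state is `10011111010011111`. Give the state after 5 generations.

01001110011001111
01100101000100111
00010101110110011
11010100100001001
10010110111101100

10010110111101100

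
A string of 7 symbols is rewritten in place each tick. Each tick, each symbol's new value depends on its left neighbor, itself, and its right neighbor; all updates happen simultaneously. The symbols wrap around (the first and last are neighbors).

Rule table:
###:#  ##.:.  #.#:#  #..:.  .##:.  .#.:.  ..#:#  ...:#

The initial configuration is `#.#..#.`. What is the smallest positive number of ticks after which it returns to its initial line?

.#..#.#
#..#.#.
..#.#.#
.#.#.#.
#.#.#..
.#.#..#
#.#..#.

7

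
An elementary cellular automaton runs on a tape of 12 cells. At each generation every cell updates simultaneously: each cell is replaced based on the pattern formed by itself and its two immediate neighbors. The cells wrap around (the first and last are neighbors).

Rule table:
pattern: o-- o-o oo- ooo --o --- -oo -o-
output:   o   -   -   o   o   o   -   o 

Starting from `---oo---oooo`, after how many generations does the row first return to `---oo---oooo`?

ooo--ooo-oo-
-o-oo-o-----
oo----oooooo
o-oooo-ooooo
---oo---oooo

5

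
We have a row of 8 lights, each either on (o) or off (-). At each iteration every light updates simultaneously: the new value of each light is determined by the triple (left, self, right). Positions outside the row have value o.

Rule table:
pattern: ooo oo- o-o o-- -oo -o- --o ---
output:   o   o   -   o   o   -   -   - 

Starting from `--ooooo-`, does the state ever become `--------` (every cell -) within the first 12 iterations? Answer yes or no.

o-ooooo-
o-ooooo-  (fixed point — unchanged through iteration 12)
iteration 12 is o-ooooo-, still not uniform -

no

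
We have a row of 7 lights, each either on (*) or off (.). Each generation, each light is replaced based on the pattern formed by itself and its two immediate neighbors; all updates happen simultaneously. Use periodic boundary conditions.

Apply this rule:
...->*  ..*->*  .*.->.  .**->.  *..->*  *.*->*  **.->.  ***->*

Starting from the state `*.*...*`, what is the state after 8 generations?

*.*.*.*

.*.***.
*.*.*.*
.*.*.*.
*.*.*.*  (repeats generation 2; period 2)
generation 8: *.*.*.*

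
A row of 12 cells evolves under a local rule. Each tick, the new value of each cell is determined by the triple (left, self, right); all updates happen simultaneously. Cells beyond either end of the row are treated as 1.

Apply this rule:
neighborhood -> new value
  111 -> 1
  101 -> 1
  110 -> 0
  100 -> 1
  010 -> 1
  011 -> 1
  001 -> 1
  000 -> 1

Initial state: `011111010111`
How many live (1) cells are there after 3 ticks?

111110111111
111101111111
111011111111
count of 1: 11

11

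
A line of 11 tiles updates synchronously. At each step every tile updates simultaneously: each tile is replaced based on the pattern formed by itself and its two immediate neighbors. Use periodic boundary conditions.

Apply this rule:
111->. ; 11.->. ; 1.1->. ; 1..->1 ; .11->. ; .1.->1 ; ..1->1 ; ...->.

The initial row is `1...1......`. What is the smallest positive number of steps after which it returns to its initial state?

4

step 1: 11.111....1
step 2: ......1..1.
step 3: .....111111
step 4: 1...1......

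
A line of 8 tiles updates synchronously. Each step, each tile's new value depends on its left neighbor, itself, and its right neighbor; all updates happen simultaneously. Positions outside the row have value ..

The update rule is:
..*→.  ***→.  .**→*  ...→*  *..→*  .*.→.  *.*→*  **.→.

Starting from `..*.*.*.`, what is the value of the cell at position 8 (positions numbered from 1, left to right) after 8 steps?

.

*..*.*.*
.*..*.*.
..*..*.*
*..*..*.
.*..*..*
..*..*..
*..*..**
.*..*.*.
position 8 holds .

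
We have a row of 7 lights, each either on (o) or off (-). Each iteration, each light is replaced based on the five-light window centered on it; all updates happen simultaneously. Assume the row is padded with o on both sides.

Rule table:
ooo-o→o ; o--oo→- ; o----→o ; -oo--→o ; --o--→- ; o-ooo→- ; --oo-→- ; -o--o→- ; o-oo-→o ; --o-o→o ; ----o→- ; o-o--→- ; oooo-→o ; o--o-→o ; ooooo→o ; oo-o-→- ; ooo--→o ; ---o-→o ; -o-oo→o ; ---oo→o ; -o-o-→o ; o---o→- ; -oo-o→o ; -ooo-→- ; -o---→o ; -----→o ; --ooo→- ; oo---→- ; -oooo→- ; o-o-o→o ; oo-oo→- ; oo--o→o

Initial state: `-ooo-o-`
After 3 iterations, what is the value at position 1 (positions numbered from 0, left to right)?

-

---o-oo
--ooo--
o---oo-
position 1 holds -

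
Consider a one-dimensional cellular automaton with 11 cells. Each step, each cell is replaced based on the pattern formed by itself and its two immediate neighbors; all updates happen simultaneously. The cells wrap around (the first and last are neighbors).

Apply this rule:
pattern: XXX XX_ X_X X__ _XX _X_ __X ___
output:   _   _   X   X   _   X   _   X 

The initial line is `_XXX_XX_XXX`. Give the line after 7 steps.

X___X__X___
XXX_XX_XXX_
___X__X___X
XX_XX_XXX_X
__X__X___X_
X_XX_XXX_XX
_X__X___X__

_X__X___X__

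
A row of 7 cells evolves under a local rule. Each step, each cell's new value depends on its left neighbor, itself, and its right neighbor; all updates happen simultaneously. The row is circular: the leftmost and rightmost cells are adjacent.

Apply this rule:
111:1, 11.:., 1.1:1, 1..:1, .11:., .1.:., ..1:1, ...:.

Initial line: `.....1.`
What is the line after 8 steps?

step 1: ....1.1
step 2: 1..1.1.
step 3: .11.1.1
step 4: 1..1.1.  (repeats step 2; period 2)
step 8: 1..1.1.

1..1.1.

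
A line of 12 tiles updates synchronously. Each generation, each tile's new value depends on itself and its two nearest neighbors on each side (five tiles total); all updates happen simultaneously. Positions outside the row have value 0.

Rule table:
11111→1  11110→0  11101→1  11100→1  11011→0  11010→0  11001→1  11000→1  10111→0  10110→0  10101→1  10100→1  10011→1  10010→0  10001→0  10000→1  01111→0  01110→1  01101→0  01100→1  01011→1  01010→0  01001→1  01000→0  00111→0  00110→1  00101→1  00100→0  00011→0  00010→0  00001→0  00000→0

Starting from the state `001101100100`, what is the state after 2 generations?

generation 1: 001000110001
generation 2: 000000111000

000000111000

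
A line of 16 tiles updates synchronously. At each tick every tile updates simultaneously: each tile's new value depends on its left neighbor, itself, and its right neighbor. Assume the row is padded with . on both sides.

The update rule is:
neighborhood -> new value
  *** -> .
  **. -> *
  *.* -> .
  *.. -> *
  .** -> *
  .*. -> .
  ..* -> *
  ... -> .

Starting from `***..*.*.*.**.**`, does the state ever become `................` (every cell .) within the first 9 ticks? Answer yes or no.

no

tick 1: *.***......**.**
tick 2: ..*.**....***.**
tick 3: .*..***..**.*.**
tick 4: *.***.*****...**
tick 5: ..*.*.*...**.***
tick 6: .*.....*.***.*.*
tick 7: *.*...*..*.*....
tick 8: ...*.*.**...*...
tick 9: ..*....***.*.*..
tick 9 is ..*....***.*.*.., still not uniform .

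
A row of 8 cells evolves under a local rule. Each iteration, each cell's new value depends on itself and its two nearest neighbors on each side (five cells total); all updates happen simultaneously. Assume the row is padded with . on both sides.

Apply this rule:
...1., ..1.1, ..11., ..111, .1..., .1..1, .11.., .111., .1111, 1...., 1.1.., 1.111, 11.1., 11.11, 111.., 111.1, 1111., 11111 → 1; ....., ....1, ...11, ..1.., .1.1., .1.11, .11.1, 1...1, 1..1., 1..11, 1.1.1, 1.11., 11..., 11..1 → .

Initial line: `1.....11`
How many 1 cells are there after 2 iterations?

iteration 1: .11...11
iteration 2: .11...11
count of 1: 4

4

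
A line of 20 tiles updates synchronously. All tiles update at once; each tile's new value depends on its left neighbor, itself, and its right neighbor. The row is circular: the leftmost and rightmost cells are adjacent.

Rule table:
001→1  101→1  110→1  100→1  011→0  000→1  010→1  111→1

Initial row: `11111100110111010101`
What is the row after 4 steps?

11011111111011011111

11111111011011111110
01111111101101111111
10111111110110111111
11011111111011011111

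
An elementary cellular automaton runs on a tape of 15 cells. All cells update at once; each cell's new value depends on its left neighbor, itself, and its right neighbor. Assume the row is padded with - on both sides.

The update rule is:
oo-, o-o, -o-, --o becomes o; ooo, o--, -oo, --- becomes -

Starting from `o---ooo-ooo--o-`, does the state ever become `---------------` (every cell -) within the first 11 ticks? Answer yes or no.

no

o--o--oo--o-oo-
o-oo-o-o-ooo-o-
oo-oooooo--ooo-
-oo-----o-o--o-
o-o----oooo-oo-
ooo---o---oo-o-
--o--oo--o-ooo-
-oo-o-o-ooo--o-
o-oooooo--o-oo-
oo-----o-ooo-o-
-o----ooo--ooo-
tick 11 is -o----ooo--ooo-, still not uniform -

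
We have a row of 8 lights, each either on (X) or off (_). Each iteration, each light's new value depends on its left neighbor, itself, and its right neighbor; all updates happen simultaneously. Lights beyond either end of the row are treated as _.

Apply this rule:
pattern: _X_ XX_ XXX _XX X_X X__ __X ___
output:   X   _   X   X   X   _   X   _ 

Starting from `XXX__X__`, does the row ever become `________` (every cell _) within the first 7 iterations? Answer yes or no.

no

XX__XX__
X__XX___
X_XX____
XXX_____
XX______
X_______
X_______
iteration 7 is X_______, still not uniform _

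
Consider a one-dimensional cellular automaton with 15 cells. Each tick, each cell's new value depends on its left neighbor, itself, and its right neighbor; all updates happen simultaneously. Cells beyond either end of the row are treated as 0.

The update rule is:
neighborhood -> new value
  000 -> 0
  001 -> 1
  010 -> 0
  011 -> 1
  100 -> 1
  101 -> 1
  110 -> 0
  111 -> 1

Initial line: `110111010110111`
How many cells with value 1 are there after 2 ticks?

10

101110101101110
011101011011101
count of 1: 10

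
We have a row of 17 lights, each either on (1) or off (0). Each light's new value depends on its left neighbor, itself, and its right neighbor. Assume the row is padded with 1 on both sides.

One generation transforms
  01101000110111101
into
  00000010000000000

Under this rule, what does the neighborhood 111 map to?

0

At position 12 the neighborhood is 111; the next row has 0 there.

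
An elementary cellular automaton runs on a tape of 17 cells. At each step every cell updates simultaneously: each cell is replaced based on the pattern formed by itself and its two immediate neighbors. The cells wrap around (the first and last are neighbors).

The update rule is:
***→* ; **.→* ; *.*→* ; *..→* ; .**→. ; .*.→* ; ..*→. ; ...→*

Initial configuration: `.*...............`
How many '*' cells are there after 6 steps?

.****************
*.***************
**.**************
***.*************
****.************
*****.***********
count of *: 16

16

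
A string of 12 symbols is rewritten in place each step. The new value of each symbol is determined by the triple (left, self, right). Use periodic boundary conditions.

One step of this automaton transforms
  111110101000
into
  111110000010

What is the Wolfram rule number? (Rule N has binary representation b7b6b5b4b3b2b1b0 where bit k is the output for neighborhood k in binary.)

201

position 1: 111 → 1  (bit 7 = 1)
position 4: 110 → 1  (bit 6 = 1)
position 5: 101 → 0  (bit 5 = 0)
position 9: 100 → 0  (bit 4 = 0)
position 0: 011 → 1  (bit 3 = 1)
position 6: 010 → 0  (bit 2 = 0)
position 11: 001 → 0  (bit 1 = 0)
position 10: 000 → 1  (bit 0 = 1)
bits b7..b0 = 11001001 = 201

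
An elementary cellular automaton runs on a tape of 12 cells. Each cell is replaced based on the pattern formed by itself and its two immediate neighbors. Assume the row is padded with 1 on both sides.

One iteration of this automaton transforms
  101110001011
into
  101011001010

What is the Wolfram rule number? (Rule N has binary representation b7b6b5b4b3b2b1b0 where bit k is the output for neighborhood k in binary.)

position 3: 111 → 0  (bit 7 = 0)
position 0: 110 → 1  (bit 6 = 1)
position 1: 101 → 0  (bit 5 = 0)
position 5: 100 → 1  (bit 4 = 1)
position 2: 011 → 1  (bit 3 = 1)
position 8: 010 → 1  (bit 2 = 1)
position 7: 001 → 0  (bit 1 = 0)
position 6: 000 → 0  (bit 0 = 0)
bits b7..b0 = 01011100 = 92

92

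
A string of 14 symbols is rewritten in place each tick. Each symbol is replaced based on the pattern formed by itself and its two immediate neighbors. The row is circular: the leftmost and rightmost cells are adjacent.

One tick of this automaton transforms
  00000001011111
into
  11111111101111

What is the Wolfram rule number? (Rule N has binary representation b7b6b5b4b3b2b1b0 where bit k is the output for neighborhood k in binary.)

position 10: 111 → 1  (bit 7 = 1)
position 13: 110 → 1  (bit 6 = 1)
position 8: 101 → 1  (bit 5 = 1)
position 0: 100 → 1  (bit 4 = 1)
position 9: 011 → 0  (bit 3 = 0)
position 7: 010 → 1  (bit 2 = 1)
position 6: 001 → 1  (bit 1 = 1)
position 1: 000 → 1  (bit 0 = 1)
bits b7..b0 = 11110111 = 247

247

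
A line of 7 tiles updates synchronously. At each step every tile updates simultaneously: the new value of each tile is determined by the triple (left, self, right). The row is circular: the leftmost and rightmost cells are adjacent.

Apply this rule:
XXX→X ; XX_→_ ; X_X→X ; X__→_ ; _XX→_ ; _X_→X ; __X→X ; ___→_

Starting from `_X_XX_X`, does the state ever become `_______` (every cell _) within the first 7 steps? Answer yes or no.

step 1: XXX__XX
step 2: XX__X_X
step 3: X__XXX_
step 4: X_X_X_X
step 5: _XXXXX_
step 6: X_XXX__
step 7: XX_X__X
step 7 is XX_X__X, still not uniform _

no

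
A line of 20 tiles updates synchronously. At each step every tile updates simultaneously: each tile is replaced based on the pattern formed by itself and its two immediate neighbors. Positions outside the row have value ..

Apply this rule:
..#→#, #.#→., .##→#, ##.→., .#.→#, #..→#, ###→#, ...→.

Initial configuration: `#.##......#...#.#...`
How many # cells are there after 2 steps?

step 1: #.#.#....###.##.##..
step 2: #.#.##..###..#..#.#.
count of #: 10

10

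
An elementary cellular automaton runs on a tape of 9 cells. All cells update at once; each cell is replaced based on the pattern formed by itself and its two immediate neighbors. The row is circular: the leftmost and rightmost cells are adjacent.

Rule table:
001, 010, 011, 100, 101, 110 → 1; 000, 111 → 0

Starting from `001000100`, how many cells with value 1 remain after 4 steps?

7

step 1: 011101110
step 2: 110111011
step 3: 011101110  (repeats step 1; period 2)
step 4: 110111011
count of 1: 7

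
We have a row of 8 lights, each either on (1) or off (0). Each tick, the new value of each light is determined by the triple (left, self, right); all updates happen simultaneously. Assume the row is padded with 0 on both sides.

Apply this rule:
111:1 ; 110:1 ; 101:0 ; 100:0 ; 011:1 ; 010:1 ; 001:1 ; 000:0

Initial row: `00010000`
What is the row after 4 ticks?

00110000
01110000
11110000
11110000

11110000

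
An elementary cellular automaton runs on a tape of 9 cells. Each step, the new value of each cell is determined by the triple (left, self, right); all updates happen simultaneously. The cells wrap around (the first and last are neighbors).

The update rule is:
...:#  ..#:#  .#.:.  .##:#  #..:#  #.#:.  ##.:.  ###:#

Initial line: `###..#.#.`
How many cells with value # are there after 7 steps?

6

step 1: ##.##....
step 2: #..#.####
step 3: .##..####
step 4: .#.#####.
step 5: #..####.#
step 6: .#####..#
step 7: .####.##.
count of #: 6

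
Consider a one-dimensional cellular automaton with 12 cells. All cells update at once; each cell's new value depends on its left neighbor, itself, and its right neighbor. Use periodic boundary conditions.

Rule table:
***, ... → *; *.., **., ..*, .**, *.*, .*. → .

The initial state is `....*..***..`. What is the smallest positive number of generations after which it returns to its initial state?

36

generation 1: ***.....*..*
generation 2: **..***.....
generation 3: .....*..***.
generation 4: ****.....*..
generation 5: .**..***....
generation 6: ......*..***
generation 7: .****.....*.
generation 8: ..**..***...
generation 9: *......*..**
generation 10: ..****.....*
generation 11: ...**..***..
generation 12: **......*..*
generation 13: *..****.....
generation 14: ....**..***.
generation 15: ***......*..
generation 16: .*..****....
generation 17: .....**..***
generation 18: .***......*.
generation 19: ..*..****...
generation 20: *.....**..**
generation 21: ..***......*
generation 22: ...*..****..
generation 23: **.....**..*
generation 24: *..***......
generation 25: ....*..****.
generation 26: ***.....**..
generation 27: .*..***.....
generation 28: .....*..****
generation 29: .***.....**.
generation 30: ..*..***....
generation 31: *.....*..***
generation 32: ..***.....**
generation 33: ...*..***...
generation 34: **.....*..**
generation 35: *..***.....*
generation 36: ....*..***..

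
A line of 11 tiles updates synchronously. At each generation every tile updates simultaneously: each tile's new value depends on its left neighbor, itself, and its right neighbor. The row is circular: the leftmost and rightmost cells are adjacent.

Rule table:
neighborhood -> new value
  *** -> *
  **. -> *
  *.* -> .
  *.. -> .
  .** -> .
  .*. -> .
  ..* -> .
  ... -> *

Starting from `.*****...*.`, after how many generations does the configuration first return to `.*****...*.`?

generation 1: ..****.*...
generation 2: *..***...**
generation 3: *...**.*..*
generation 4: *.*..*.....
generation 5: .......***.
generation 6: ******..**.
generation 7: .*****...*.

7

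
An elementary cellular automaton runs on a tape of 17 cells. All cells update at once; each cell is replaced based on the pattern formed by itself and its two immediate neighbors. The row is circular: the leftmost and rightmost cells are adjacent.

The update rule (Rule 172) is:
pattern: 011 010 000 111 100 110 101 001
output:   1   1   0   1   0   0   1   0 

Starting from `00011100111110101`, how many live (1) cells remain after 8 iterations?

3

00011000111101111
00010000111011110
00010000110111100
00010000101111000
00010000111110000
00010000111100000
00010000111000000
00010000110000000
count of 1: 3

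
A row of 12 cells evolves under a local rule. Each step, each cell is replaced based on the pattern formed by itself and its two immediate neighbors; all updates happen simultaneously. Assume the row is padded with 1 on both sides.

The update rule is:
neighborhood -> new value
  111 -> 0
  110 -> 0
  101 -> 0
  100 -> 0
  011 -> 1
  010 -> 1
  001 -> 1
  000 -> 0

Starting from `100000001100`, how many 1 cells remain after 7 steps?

6

000000011001
000000110011
000001100110
000011001100
000110011001
001100110011
011001100110
count of 1: 6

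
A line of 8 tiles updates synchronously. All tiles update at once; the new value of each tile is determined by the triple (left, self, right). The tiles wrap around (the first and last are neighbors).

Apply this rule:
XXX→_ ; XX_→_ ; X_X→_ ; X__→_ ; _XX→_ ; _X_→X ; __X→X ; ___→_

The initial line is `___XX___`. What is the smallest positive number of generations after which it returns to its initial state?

__X_____
_XX_____
X_______
X______X
______X_
_____XX_
____X___
___XX___

8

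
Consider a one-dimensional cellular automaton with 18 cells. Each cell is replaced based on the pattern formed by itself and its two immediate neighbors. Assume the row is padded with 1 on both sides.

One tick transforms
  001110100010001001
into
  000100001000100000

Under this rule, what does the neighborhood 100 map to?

At position 0 the neighborhood is 100; the next row has 0 there.

0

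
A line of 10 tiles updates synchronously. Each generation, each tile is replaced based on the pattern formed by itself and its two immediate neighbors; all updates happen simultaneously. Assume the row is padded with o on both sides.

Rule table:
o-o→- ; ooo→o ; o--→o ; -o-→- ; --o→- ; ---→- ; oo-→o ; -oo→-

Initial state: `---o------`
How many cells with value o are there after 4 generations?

generation 1: o---o-----
generation 2: oo---o----
generation 3: ooo---o---
generation 4: oooo---o--
count of o: 5

5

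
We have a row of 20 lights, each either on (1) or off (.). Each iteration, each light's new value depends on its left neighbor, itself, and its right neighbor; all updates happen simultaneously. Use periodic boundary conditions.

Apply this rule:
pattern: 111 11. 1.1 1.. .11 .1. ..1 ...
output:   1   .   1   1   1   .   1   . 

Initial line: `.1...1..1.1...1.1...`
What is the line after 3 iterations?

iteration 1: 1.1.1.11.1.1.1.1.1..
iteration 2: .1.1.11.1.1.1.1.1.11
iteration 3: 1.1.11.1.1.1.1.1.11.

1.1.11.1.1.1.1.1.11.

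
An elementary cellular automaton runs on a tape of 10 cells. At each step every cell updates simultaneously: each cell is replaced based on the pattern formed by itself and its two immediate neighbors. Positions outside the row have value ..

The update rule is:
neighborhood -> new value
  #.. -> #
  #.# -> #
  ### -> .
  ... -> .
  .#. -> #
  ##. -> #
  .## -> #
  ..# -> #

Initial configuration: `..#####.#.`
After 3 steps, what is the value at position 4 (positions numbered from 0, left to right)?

#

.##...####
####.##..#
#..#######
position 4 holds #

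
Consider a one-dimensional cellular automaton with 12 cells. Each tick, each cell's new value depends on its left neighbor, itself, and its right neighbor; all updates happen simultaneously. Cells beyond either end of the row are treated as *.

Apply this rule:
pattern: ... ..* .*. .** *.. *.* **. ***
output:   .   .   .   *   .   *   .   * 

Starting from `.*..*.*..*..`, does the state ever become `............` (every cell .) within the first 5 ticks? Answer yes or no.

yes

*....*......
............
all cells are . at tick 2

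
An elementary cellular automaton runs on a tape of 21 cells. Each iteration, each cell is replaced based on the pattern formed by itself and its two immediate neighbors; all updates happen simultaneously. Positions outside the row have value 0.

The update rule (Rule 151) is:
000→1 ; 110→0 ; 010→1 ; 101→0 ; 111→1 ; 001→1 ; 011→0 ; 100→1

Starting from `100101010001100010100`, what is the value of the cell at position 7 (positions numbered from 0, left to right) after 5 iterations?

0

111101011110011110111
011001001101101100010
100111110000000011111
111011101111111101110
010001000111111000101
position 7 holds 0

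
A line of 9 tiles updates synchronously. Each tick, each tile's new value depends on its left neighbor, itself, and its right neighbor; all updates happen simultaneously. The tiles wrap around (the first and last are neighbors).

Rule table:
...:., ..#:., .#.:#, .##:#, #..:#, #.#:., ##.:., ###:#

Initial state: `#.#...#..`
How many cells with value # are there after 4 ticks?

#.##..##.
#.#.#.#..
#.#.#.##.
#.#.#.#..
count of #: 4

4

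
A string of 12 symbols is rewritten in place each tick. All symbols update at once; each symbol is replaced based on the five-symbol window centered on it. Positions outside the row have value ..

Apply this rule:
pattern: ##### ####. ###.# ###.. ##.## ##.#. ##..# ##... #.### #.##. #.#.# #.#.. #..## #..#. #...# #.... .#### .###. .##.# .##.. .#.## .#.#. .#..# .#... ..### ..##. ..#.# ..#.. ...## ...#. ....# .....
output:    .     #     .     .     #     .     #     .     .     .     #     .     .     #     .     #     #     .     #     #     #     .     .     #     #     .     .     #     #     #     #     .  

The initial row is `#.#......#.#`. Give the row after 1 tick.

...##..##...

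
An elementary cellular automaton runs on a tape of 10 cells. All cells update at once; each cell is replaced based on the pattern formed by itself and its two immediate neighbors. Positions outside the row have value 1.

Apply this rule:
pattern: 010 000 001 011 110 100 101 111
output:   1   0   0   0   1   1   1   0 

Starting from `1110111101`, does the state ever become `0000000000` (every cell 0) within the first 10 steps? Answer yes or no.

0011000110
1001100011
1100110000
0110011000
1011001100
1101100110
0110110011
1011011000
1101101100
0110110110
step 10 is 0110110110, still not uniform 0

no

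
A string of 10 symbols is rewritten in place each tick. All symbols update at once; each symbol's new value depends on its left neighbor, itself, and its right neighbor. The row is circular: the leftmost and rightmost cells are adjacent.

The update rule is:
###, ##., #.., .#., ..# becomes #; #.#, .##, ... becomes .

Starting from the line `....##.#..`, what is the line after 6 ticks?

...#.#.##.
..##.#..##
##.#.###.#
##.#..##..
.#.###.###
.#..##..##

.#..##..##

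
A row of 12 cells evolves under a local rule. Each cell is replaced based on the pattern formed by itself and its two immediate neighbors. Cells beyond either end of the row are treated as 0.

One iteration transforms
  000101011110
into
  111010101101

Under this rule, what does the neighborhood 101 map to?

1

At position 4 the neighborhood is 101; the next row has 1 there.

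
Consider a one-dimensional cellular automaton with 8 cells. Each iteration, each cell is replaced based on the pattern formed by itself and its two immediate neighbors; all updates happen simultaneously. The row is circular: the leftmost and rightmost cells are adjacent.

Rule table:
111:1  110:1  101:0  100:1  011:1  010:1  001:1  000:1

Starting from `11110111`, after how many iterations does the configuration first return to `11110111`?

iteration 1: 11110111

1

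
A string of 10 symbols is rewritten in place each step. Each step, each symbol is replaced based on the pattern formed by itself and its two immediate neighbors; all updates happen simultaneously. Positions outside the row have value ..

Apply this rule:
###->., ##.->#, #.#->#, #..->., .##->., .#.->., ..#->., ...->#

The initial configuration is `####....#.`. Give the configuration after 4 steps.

...#.##...
##..#.#.##
.#...#.#.#
...#..#.#.

...#..#.#.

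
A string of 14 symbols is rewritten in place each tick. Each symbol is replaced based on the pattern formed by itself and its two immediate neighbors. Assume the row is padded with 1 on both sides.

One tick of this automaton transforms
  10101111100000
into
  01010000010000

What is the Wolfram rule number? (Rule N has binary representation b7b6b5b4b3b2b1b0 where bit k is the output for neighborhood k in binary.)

48

position 5: 111 → 0  (bit 7 = 0)
position 0: 110 → 0  (bit 6 = 0)
position 1: 101 → 1  (bit 5 = 1)
position 9: 100 → 1  (bit 4 = 1)
position 4: 011 → 0  (bit 3 = 0)
position 2: 010 → 0  (bit 2 = 0)
position 13: 001 → 0  (bit 1 = 0)
position 10: 000 → 0  (bit 0 = 0)
bits b7..b0 = 00110000 = 48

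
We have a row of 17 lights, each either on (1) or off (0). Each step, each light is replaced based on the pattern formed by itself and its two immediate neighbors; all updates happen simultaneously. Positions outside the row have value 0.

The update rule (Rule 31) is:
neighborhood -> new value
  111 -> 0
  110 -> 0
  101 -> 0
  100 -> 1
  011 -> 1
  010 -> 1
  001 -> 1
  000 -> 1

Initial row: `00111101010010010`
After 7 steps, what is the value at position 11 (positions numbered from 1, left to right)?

0

step 1: 11100001011111111
step 2: 10011111010000000
step 3: 11110000011111111
step 4: 10001111110000000
step 5: 11111000001111111
step 6: 10000111111000000
step 7: 11111100000111111
position 11 holds 0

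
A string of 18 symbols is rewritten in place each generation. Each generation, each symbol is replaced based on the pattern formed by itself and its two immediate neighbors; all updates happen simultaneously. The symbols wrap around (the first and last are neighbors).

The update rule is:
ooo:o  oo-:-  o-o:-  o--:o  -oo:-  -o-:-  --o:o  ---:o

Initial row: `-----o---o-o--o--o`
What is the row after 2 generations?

ooooo-ooo---oo-oo-
-ooo---o-ooo------

-ooo---o-ooo------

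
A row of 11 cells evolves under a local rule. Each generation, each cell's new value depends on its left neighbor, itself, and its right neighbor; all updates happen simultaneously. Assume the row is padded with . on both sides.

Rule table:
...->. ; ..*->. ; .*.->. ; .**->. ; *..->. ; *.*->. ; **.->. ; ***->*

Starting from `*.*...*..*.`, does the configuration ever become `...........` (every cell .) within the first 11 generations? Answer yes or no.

yes

generation 1: ...........
all cells are . at generation 1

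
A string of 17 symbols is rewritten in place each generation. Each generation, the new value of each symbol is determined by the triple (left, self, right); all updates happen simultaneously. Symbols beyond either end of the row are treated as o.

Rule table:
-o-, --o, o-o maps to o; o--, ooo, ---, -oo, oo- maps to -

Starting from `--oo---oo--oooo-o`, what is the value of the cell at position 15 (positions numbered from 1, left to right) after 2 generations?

o

generation 1: -o----o---o----o-
generation 2: oo---oo--oo---ooo
position 15 holds o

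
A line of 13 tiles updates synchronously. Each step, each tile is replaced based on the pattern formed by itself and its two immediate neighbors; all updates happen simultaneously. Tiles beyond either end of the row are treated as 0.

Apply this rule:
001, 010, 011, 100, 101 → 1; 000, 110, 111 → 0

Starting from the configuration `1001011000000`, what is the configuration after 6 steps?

1000011010111

step 1: 1111110100000
step 2: 1000001110000
step 3: 1100011001000
step 4: 1010110111100
step 5: 1111101100010
step 6: 1000011010111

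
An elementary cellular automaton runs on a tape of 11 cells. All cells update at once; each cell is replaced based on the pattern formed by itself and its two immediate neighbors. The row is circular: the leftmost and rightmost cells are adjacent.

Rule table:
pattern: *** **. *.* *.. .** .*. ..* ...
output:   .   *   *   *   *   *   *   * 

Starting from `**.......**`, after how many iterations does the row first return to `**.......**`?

2

iteration 1: .*********.
iteration 2: **.......**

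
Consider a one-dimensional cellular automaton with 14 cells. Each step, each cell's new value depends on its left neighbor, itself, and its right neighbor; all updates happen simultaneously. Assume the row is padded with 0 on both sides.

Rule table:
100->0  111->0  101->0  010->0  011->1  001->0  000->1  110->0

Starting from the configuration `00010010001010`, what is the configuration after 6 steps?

11000000100000
10011110001111
00010000101000
11000110000011
10010100111010
00000000100000

00000000100000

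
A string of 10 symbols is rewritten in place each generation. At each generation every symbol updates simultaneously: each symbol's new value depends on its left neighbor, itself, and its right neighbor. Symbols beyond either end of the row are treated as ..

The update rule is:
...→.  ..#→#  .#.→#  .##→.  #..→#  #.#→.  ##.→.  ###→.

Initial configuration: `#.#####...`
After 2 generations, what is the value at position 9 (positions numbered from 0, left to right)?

generation 1: #......#..
generation 2: ##....###.
position 9 holds .

.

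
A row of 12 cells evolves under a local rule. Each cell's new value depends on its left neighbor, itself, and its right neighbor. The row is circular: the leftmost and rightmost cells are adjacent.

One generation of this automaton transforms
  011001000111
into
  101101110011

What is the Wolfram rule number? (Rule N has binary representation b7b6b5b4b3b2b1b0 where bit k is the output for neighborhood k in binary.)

245

position 10: 111 → 1  (bit 7 = 1)
position 2: 110 → 1  (bit 6 = 1)
position 0: 101 → 1  (bit 5 = 1)
position 3: 100 → 1  (bit 4 = 1)
position 1: 011 → 0  (bit 3 = 0)
position 5: 010 → 1  (bit 2 = 1)
position 4: 001 → 0  (bit 1 = 0)
position 7: 000 → 1  (bit 0 = 1)
bits b7..b0 = 11110101 = 245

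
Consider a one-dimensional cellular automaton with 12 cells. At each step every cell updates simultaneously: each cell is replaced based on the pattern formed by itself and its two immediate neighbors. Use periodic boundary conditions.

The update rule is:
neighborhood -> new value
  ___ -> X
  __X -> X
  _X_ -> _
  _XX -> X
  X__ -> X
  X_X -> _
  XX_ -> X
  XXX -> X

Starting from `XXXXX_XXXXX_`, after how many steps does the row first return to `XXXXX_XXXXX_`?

1

XXXXX_XXXXX_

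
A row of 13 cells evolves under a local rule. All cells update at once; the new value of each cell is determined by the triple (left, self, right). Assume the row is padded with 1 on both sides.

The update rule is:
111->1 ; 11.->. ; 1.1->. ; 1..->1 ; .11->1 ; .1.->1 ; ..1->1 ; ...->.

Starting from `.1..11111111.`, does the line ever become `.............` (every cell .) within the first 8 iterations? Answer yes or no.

no

.1111111111..
.111111111.11
.11111111..11
.1111111.1111
.111111..1111
.11111.111111
.1111..111111
.111.11111111
iteration 8 is .111.11111111, still not uniform .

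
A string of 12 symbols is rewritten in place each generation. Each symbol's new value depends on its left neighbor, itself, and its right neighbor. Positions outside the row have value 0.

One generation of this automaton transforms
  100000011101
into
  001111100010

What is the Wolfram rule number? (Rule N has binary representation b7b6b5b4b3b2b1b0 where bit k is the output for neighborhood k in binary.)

35

position 8: 111 → 0  (bit 7 = 0)
position 9: 110 → 0  (bit 6 = 0)
position 10: 101 → 1  (bit 5 = 1)
position 1: 100 → 0  (bit 4 = 0)
position 7: 011 → 0  (bit 3 = 0)
position 0: 010 → 0  (bit 2 = 0)
position 6: 001 → 1  (bit 1 = 1)
position 2: 000 → 1  (bit 0 = 1)
bits b7..b0 = 00100011 = 35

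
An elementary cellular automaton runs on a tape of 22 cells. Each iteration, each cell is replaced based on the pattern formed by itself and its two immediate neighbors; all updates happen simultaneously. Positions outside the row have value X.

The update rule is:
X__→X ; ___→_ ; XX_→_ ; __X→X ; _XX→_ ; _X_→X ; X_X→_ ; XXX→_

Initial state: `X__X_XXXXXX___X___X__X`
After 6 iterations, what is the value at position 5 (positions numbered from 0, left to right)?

_

iteration 1: _XXX_______X_XXX_XXXX_
iteration 2: ____X_____XX__________
iteration 3: X__XXX___X__X________X
iteration 4: _XX___X_XXXXXX______X_
iteration 5: ___X_XX_______X____XX_
iteration 6: X_XX___X_____XXX__X___
position 5 holds _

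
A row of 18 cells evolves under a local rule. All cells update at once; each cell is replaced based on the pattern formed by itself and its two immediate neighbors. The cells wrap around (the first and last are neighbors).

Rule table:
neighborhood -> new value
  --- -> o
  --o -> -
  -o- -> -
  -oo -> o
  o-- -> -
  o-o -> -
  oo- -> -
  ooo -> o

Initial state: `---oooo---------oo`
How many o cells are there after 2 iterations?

8

-o-ooo--ooooooo-o-
---oo---oooooo----
count of o: 8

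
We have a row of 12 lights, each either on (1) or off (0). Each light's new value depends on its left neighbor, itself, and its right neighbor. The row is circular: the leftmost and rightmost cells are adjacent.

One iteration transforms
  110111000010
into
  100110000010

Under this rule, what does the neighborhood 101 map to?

At position 2 the neighborhood is 101; the next row has 0 there.

0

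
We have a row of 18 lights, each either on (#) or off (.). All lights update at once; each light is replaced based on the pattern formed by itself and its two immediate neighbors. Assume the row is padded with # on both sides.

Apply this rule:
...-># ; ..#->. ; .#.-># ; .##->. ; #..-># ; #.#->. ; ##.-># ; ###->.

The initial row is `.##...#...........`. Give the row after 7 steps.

###########.#.#.#.

..###.###########.
#...#...........#.
###.###########.#.
..#...........#.#.
#.###########.#.#.
#...........#.#.#.
###########.#.#.#.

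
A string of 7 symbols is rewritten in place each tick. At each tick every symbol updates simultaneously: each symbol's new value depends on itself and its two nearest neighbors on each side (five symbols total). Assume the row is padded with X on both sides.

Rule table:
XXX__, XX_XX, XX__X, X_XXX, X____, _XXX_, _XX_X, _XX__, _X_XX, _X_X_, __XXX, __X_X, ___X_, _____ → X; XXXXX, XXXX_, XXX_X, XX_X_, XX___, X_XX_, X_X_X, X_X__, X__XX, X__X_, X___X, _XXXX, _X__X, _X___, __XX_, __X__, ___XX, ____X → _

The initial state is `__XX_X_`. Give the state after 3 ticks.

X__X__X
XX____X
_X_X__X

_X_X__X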